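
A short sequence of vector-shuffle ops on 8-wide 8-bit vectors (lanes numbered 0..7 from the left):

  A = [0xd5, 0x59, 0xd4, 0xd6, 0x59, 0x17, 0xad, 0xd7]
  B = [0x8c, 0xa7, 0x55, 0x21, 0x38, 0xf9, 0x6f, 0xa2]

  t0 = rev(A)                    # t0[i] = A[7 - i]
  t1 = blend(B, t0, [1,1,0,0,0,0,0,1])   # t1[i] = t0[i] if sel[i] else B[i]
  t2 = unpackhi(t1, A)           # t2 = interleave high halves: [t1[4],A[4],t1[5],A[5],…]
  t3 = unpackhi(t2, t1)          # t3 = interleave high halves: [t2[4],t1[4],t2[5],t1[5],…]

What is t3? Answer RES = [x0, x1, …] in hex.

  t0: d7 ad 17 59 d6 d4 59 d5
  t1: d7 ad 55 21 38 f9 6f d5
  t2: 38 59 f9 17 6f ad d5 d7
  t3: 6f 38 ad f9 d5 6f d7 d5

RES = [0x6f, 0x38, 0xad, 0xf9, 0xd5, 0x6f, 0xd7, 0xd5]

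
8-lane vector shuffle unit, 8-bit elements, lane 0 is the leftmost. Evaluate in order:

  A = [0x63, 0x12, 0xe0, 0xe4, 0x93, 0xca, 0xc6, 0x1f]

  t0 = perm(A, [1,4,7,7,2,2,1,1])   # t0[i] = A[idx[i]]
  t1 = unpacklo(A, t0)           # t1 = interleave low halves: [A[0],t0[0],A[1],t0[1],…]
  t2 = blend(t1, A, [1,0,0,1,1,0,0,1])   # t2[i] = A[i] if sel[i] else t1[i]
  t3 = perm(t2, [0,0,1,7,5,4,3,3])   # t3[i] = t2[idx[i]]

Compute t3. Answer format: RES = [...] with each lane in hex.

RES = [ 0x63  0x63  0x12  0x1f  0x1f  0x93  0xe4  0xe4 ]

  t0: 12 93 1f 1f e0 e0 12 12
  t1: 63 12 12 93 e0 1f e4 1f
  t2: 63 12 12 e4 93 1f e4 1f
  t3: 63 63 12 1f 1f 93 e4 e4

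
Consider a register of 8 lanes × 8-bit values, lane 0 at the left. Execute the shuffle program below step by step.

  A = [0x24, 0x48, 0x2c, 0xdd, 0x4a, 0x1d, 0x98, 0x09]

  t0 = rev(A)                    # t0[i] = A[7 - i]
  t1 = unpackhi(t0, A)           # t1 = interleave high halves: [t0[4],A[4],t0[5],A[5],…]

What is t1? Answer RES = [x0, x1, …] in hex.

RES = [ 0xdd  0x4a  0x2c  0x1d  0x48  0x98  0x24  0x09 ]

  t0: 09 98 1d 4a dd 2c 48 24
  t1: dd 4a 2c 1d 48 98 24 09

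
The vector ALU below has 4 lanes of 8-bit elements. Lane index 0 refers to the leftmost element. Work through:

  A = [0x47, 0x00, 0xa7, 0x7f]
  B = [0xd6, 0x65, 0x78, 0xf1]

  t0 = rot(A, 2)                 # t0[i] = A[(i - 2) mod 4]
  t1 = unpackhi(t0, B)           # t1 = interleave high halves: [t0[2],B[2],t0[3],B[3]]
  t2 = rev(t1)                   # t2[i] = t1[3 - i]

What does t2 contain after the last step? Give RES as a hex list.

t0 = [0xa7, 0x7f, 0x47, 0x00]
t1 = [0x47, 0x78, 0x00, 0xf1]
t2 = [0xf1, 0x00, 0x78, 0x47]

RES = [0xf1, 0x00, 0x78, 0x47]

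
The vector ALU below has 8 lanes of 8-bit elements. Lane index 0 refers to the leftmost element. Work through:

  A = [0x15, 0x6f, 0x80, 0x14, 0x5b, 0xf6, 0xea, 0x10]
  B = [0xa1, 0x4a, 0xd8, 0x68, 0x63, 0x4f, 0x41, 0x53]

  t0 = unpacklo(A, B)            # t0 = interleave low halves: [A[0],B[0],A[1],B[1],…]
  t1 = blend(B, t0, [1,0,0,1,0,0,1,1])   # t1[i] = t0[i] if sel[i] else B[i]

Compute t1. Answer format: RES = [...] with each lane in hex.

RES = [ 0x15  0x4a  0xd8  0x4a  0x63  0x4f  0x14  0x68 ]

  t0: 15 a1 6f 4a 80 d8 14 68
  t1: 15 4a d8 4a 63 4f 14 68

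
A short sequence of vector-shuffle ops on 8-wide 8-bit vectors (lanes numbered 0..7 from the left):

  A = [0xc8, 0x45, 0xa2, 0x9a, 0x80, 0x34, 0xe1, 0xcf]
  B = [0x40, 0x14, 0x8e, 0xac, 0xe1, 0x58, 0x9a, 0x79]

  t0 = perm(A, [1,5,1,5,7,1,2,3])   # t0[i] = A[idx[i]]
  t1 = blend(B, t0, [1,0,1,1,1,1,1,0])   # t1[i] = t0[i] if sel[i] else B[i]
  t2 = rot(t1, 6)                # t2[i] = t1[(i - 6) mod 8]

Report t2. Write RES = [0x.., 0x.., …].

RES = [0x45, 0x34, 0xcf, 0x45, 0xa2, 0x79, 0x45, 0x14]

  t0: 45 34 45 34 cf 45 a2 9a
  t1: 45 14 45 34 cf 45 a2 79
  t2: 45 34 cf 45 a2 79 45 14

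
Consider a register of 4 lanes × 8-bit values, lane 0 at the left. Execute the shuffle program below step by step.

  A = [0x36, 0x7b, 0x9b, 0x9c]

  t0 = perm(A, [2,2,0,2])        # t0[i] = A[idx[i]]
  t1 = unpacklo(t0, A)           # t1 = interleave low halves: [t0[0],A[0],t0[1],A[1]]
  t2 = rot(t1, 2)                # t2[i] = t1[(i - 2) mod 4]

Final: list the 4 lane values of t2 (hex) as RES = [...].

t0 = [0x9b, 0x9b, 0x36, 0x9b]
t1 = [0x9b, 0x36, 0x9b, 0x7b]
t2 = [0x9b, 0x7b, 0x9b, 0x36]

RES = [0x9b, 0x7b, 0x9b, 0x36]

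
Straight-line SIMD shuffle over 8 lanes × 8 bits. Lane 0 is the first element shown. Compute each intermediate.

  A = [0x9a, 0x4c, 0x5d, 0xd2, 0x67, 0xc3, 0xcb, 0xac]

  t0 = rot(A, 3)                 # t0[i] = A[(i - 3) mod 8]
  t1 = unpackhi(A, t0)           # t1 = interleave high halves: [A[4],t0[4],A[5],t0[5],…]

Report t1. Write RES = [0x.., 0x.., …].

RES = [0x67, 0x4c, 0xc3, 0x5d, 0xcb, 0xd2, 0xac, 0x67]

t0 = [0xc3, 0xcb, 0xac, 0x9a, 0x4c, 0x5d, 0xd2, 0x67]
t1 = [0x67, 0x4c, 0xc3, 0x5d, 0xcb, 0xd2, 0xac, 0x67]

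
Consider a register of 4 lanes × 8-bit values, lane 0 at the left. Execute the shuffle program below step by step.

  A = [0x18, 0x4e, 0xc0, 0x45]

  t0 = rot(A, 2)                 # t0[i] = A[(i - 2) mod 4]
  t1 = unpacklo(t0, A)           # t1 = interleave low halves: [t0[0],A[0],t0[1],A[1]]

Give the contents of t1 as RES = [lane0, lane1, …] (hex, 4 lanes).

RES = [ 0xc0  0x18  0x45  0x4e ]

t0 = [0xc0, 0x45, 0x18, 0x4e]
t1 = [0xc0, 0x18, 0x45, 0x4e]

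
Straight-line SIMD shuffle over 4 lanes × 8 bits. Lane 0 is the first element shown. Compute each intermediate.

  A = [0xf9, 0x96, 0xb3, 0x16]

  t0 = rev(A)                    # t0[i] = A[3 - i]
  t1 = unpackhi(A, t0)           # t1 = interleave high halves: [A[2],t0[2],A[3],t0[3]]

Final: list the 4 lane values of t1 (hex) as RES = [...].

  t0: 16 b3 96 f9
  t1: b3 96 16 f9

RES = [0xb3, 0x96, 0x16, 0xf9]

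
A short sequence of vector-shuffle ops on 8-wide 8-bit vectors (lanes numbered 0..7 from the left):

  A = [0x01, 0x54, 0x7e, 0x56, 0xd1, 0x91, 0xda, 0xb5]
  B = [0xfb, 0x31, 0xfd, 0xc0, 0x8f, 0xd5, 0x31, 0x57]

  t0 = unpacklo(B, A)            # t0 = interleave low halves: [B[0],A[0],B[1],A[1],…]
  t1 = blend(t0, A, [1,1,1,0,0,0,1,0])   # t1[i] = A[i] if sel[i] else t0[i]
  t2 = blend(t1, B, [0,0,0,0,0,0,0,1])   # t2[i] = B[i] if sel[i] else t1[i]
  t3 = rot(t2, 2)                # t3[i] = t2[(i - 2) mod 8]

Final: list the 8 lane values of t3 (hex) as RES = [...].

RES = [0xda, 0x57, 0x01, 0x54, 0x7e, 0x54, 0xfd, 0x7e]

→ t0 |fb|01|31|54|fd|7e|c0|56|
→ t1 |01|54|7e|54|fd|7e|da|56|
→ t2 |01|54|7e|54|fd|7e|da|57|
→ t3 |da|57|01|54|7e|54|fd|7e|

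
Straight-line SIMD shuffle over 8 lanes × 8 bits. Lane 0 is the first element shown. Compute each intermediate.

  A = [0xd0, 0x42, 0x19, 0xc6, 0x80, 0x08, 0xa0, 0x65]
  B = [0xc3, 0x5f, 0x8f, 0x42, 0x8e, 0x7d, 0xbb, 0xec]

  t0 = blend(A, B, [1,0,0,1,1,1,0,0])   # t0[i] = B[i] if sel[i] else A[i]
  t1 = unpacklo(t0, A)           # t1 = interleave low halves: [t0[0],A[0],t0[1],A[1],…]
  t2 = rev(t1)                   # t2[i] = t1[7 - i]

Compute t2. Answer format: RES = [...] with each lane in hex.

RES = [0xc6, 0x42, 0x19, 0x19, 0x42, 0x42, 0xd0, 0xc3]

t0 = [0xc3, 0x42, 0x19, 0x42, 0x8e, 0x7d, 0xa0, 0x65]
t1 = [0xc3, 0xd0, 0x42, 0x42, 0x19, 0x19, 0x42, 0xc6]
t2 = [0xc6, 0x42, 0x19, 0x19, 0x42, 0x42, 0xd0, 0xc3]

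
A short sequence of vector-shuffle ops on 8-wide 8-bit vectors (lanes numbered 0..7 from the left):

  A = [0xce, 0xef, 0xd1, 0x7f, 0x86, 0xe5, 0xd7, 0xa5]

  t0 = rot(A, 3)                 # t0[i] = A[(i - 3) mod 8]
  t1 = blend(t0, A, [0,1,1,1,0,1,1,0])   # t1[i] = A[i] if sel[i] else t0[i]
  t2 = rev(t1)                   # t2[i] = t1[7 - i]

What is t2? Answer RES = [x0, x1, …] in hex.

RES = [ 0x86  0xd7  0xe5  0xef  0x7f  0xd1  0xef  0xe5 ]

→ t0 |e5|d7|a5|ce|ef|d1|7f|86|
→ t1 |e5|ef|d1|7f|ef|e5|d7|86|
→ t2 |86|d7|e5|ef|7f|d1|ef|e5|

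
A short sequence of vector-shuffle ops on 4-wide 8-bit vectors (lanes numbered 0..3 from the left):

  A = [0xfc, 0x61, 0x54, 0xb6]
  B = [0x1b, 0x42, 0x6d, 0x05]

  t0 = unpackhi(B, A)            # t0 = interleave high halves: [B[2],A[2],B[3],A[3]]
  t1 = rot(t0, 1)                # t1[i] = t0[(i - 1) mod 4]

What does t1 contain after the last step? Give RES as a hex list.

RES = [ 0xb6  0x6d  0x54  0x05 ]

→ t0 |6d|54|05|b6|
→ t1 |b6|6d|54|05|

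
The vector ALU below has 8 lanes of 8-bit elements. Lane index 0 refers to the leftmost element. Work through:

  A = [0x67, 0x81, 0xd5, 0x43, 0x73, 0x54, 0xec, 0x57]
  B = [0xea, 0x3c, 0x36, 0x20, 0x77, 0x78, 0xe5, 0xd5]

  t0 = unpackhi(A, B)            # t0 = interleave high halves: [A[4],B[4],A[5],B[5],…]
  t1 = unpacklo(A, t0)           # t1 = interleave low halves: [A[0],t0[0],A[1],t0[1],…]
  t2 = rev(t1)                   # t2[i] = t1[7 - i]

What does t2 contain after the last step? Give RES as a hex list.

t0 = [0x73, 0x77, 0x54, 0x78, 0xec, 0xe5, 0x57, 0xd5]
t1 = [0x67, 0x73, 0x81, 0x77, 0xd5, 0x54, 0x43, 0x78]
t2 = [0x78, 0x43, 0x54, 0xd5, 0x77, 0x81, 0x73, 0x67]

RES = [0x78, 0x43, 0x54, 0xd5, 0x77, 0x81, 0x73, 0x67]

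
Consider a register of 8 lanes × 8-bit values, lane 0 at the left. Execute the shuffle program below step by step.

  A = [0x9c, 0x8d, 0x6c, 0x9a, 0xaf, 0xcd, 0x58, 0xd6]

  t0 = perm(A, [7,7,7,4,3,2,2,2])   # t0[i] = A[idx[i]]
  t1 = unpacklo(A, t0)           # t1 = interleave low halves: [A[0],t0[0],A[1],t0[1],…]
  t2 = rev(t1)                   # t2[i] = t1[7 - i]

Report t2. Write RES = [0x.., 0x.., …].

RES = [ 0xaf  0x9a  0xd6  0x6c  0xd6  0x8d  0xd6  0x9c ]

→ t0 |d6|d6|d6|af|9a|6c|6c|6c|
→ t1 |9c|d6|8d|d6|6c|d6|9a|af|
→ t2 |af|9a|d6|6c|d6|8d|d6|9c|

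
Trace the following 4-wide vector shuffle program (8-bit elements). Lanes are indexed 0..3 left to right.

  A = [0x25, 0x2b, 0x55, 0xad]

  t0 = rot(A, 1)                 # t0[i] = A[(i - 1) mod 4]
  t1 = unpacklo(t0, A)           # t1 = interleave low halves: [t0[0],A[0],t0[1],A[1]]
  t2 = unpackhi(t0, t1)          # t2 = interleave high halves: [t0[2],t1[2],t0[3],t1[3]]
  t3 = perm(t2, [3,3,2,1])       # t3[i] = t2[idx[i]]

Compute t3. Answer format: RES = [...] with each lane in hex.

→ t0 |ad|25|2b|55|
→ t1 |ad|25|25|2b|
→ t2 |2b|25|55|2b|
→ t3 |2b|2b|55|25|

RES = [0x2b, 0x2b, 0x55, 0x25]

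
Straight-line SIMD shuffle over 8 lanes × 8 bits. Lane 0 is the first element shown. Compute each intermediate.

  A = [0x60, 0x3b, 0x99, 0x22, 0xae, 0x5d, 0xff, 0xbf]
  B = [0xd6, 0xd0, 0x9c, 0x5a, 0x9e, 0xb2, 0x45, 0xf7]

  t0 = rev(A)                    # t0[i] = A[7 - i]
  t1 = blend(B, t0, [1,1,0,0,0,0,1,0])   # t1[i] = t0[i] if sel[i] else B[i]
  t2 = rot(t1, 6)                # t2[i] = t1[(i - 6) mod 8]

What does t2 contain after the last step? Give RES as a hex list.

RES = [ 0x9c  0x5a  0x9e  0xb2  0x3b  0xf7  0xbf  0xff ]

  t0: bf ff 5d ae 22 99 3b 60
  t1: bf ff 9c 5a 9e b2 3b f7
  t2: 9c 5a 9e b2 3b f7 bf ff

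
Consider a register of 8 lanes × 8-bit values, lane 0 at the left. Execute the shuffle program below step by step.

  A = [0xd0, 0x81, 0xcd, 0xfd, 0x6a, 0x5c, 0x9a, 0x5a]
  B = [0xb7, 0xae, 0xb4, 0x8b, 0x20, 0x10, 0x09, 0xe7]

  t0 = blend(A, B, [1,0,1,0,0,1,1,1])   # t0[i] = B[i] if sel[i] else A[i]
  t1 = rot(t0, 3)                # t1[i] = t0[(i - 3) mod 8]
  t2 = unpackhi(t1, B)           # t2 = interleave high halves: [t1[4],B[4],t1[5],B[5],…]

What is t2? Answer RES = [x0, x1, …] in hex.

  t0: b7 81 b4 fd 6a 10 09 e7
  t1: 10 09 e7 b7 81 b4 fd 6a
  t2: 81 20 b4 10 fd 09 6a e7

RES = [0x81, 0x20, 0xb4, 0x10, 0xfd, 0x09, 0x6a, 0xe7]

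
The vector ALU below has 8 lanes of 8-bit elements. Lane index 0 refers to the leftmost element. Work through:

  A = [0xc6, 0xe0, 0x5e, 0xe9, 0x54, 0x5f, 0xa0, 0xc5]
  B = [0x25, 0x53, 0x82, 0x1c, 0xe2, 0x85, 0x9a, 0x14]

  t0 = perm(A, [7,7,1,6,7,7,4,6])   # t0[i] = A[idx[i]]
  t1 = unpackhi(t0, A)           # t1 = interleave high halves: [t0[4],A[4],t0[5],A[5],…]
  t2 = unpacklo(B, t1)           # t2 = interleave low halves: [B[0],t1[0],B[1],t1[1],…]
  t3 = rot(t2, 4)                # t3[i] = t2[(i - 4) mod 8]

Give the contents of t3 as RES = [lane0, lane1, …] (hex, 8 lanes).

→ t0 |c5|c5|e0|a0|c5|c5|54|a0|
→ t1 |c5|54|c5|5f|54|a0|a0|c5|
→ t2 |25|c5|53|54|82|c5|1c|5f|
→ t3 |82|c5|1c|5f|25|c5|53|54|

RES = [0x82, 0xc5, 0x1c, 0x5f, 0x25, 0xc5, 0x53, 0x54]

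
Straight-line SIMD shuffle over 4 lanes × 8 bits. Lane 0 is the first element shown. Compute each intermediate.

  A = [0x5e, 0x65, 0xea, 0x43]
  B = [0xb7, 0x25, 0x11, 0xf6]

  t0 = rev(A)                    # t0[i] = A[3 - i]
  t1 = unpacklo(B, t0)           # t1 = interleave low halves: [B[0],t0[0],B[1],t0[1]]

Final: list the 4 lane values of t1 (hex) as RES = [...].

→ t0 |43|ea|65|5e|
→ t1 |b7|43|25|ea|

RES = [0xb7, 0x43, 0x25, 0xea]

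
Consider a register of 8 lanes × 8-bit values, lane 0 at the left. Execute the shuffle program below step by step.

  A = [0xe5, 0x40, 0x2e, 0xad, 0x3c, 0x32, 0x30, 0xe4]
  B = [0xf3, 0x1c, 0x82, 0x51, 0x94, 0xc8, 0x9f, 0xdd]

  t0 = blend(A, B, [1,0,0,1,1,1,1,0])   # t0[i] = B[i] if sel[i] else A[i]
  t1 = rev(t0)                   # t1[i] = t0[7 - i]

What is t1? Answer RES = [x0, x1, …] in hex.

RES = [ 0xe4  0x9f  0xc8  0x94  0x51  0x2e  0x40  0xf3 ]

  t0: f3 40 2e 51 94 c8 9f e4
  t1: e4 9f c8 94 51 2e 40 f3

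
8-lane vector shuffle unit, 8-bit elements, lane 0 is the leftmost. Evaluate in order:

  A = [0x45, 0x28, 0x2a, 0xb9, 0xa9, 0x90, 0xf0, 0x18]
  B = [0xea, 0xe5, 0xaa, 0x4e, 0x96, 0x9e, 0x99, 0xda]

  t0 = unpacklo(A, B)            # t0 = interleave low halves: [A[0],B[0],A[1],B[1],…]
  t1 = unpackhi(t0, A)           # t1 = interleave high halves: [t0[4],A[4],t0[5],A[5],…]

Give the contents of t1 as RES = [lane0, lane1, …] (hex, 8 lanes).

t0 = [0x45, 0xea, 0x28, 0xe5, 0x2a, 0xaa, 0xb9, 0x4e]
t1 = [0x2a, 0xa9, 0xaa, 0x90, 0xb9, 0xf0, 0x4e, 0x18]

RES = [0x2a, 0xa9, 0xaa, 0x90, 0xb9, 0xf0, 0x4e, 0x18]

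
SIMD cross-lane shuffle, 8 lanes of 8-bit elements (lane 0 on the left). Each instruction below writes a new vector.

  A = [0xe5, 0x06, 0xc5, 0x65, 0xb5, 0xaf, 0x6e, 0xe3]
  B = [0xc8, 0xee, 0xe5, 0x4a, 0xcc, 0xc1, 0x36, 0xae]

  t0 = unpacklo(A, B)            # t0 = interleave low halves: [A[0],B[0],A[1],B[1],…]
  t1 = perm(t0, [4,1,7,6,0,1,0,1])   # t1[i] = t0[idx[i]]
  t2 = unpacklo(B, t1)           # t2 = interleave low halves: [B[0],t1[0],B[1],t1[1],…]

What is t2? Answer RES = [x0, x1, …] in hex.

RES = [ 0xc8  0xc5  0xee  0xc8  0xe5  0x4a  0x4a  0x65 ]

→ t0 |e5|c8|06|ee|c5|e5|65|4a|
→ t1 |c5|c8|4a|65|e5|c8|e5|c8|
→ t2 |c8|c5|ee|c8|e5|4a|4a|65|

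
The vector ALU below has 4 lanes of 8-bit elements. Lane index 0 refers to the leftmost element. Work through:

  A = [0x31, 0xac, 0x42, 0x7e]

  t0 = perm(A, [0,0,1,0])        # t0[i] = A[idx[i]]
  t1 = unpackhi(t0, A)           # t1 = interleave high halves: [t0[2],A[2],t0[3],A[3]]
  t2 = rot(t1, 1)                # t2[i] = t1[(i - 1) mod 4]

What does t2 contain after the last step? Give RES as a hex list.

RES = [0x7e, 0xac, 0x42, 0x31]

t0 = [0x31, 0x31, 0xac, 0x31]
t1 = [0xac, 0x42, 0x31, 0x7e]
t2 = [0x7e, 0xac, 0x42, 0x31]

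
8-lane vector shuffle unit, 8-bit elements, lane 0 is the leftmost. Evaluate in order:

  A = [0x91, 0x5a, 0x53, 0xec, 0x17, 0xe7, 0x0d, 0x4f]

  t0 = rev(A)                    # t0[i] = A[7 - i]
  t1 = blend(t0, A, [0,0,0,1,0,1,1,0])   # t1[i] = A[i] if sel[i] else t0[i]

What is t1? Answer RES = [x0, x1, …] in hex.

t0 = [0x4f, 0x0d, 0xe7, 0x17, 0xec, 0x53, 0x5a, 0x91]
t1 = [0x4f, 0x0d, 0xe7, 0xec, 0xec, 0xe7, 0x0d, 0x91]

RES = [ 0x4f  0x0d  0xe7  0xec  0xec  0xe7  0x0d  0x91 ]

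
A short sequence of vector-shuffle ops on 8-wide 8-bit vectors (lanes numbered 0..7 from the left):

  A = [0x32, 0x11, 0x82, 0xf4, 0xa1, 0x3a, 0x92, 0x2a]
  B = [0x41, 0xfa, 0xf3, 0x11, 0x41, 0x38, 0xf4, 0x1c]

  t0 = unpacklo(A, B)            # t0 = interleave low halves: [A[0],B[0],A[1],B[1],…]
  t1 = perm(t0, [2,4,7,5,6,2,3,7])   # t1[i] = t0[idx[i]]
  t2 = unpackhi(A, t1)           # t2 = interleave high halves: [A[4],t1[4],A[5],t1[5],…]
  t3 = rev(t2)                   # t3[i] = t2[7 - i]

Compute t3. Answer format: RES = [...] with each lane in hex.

RES = [0x11, 0x2a, 0xfa, 0x92, 0x11, 0x3a, 0xf4, 0xa1]

  t0: 32 41 11 fa 82 f3 f4 11
  t1: 11 82 11 f3 f4 11 fa 11
  t2: a1 f4 3a 11 92 fa 2a 11
  t3: 11 2a fa 92 11 3a f4 a1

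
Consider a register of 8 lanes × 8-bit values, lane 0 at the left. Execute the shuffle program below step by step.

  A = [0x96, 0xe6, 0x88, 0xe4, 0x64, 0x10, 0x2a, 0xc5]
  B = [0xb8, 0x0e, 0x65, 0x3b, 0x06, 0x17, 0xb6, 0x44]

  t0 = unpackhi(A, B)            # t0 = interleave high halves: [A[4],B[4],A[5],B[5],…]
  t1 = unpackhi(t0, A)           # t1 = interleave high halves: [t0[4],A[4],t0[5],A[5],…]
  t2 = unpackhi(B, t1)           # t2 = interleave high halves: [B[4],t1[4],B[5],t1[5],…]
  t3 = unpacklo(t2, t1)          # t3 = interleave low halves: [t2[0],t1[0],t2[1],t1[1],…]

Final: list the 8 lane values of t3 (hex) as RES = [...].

RES = [ 0x06  0x2a  0xc5  0x64  0x17  0xb6  0x2a  0x10 ]

t0 = [0x64, 0x06, 0x10, 0x17, 0x2a, 0xb6, 0xc5, 0x44]
t1 = [0x2a, 0x64, 0xb6, 0x10, 0xc5, 0x2a, 0x44, 0xc5]
t2 = [0x06, 0xc5, 0x17, 0x2a, 0xb6, 0x44, 0x44, 0xc5]
t3 = [0x06, 0x2a, 0xc5, 0x64, 0x17, 0xb6, 0x2a, 0x10]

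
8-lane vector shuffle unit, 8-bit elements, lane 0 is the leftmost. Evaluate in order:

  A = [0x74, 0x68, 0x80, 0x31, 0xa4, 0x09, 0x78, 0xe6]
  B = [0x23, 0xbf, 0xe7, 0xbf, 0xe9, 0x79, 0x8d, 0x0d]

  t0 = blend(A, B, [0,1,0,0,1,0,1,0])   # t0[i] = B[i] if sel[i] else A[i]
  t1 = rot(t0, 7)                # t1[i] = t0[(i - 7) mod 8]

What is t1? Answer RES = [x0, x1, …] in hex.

→ t0 |74|bf|80|31|e9|09|8d|e6|
→ t1 |bf|80|31|e9|09|8d|e6|74|

RES = [0xbf, 0x80, 0x31, 0xe9, 0x09, 0x8d, 0xe6, 0x74]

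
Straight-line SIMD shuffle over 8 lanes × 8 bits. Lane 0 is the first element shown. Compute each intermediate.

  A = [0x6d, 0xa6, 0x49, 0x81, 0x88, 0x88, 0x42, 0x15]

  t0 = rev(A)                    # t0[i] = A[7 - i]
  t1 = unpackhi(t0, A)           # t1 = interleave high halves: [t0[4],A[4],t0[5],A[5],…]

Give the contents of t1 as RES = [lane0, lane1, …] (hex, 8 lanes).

RES = [ 0x81  0x88  0x49  0x88  0xa6  0x42  0x6d  0x15 ]

t0 = [0x15, 0x42, 0x88, 0x88, 0x81, 0x49, 0xa6, 0x6d]
t1 = [0x81, 0x88, 0x49, 0x88, 0xa6, 0x42, 0x6d, 0x15]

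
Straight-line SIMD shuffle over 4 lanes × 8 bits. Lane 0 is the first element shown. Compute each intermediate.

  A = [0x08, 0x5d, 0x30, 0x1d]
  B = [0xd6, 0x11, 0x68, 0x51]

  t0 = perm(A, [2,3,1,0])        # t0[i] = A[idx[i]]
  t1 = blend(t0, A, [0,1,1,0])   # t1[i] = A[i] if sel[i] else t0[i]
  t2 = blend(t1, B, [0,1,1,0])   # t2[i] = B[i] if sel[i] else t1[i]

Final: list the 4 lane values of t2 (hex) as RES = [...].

  t0: 30 1d 5d 08
  t1: 30 5d 30 08
  t2: 30 11 68 08

RES = [0x30, 0x11, 0x68, 0x08]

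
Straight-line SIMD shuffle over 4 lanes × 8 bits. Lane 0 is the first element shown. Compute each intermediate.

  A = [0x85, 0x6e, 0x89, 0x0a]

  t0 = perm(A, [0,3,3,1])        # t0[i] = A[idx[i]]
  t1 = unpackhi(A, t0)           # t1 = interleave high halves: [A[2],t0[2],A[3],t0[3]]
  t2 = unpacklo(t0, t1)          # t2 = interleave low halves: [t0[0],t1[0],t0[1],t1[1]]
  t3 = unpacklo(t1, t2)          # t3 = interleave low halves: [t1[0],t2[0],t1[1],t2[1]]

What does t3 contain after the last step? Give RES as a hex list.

t0 = [0x85, 0x0a, 0x0a, 0x6e]
t1 = [0x89, 0x0a, 0x0a, 0x6e]
t2 = [0x85, 0x89, 0x0a, 0x0a]
t3 = [0x89, 0x85, 0x0a, 0x89]

RES = [ 0x89  0x85  0x0a  0x89 ]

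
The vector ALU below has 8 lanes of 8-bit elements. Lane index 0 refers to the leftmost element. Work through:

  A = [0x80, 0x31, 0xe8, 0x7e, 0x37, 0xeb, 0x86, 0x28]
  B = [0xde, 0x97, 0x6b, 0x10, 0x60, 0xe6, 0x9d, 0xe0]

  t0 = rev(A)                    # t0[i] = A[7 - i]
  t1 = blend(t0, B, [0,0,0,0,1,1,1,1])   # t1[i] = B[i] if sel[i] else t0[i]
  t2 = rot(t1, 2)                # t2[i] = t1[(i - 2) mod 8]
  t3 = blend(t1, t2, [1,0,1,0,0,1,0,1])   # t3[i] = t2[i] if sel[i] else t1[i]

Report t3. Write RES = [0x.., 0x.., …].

  t0: 28 86 eb 37 7e e8 31 80
  t1: 28 86 eb 37 60 e6 9d e0
  t2: 9d e0 28 86 eb 37 60 e6
  t3: 9d 86 28 37 60 37 9d e6

RES = [0x9d, 0x86, 0x28, 0x37, 0x60, 0x37, 0x9d, 0xe6]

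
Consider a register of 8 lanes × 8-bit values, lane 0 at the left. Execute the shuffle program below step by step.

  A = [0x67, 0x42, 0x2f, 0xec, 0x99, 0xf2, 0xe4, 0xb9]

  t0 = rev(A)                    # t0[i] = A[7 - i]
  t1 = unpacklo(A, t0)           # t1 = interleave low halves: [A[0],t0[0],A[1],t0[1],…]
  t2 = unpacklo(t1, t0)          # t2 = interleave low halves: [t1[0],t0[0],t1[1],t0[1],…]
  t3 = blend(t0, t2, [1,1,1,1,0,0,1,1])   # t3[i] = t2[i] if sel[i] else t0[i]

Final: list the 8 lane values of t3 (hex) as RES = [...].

t0 = [0xb9, 0xe4, 0xf2, 0x99, 0xec, 0x2f, 0x42, 0x67]
t1 = [0x67, 0xb9, 0x42, 0xe4, 0x2f, 0xf2, 0xec, 0x99]
t2 = [0x67, 0xb9, 0xb9, 0xe4, 0x42, 0xf2, 0xe4, 0x99]
t3 = [0x67, 0xb9, 0xb9, 0xe4, 0xec, 0x2f, 0xe4, 0x99]

RES = [0x67, 0xb9, 0xb9, 0xe4, 0xec, 0x2f, 0xe4, 0x99]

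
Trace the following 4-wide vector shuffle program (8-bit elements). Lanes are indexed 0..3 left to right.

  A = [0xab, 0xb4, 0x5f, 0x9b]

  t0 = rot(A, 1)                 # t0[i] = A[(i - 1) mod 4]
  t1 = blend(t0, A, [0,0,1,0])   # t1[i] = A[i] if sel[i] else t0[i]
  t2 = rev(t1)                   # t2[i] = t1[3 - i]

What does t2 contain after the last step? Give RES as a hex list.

t0 = [0x9b, 0xab, 0xb4, 0x5f]
t1 = [0x9b, 0xab, 0x5f, 0x5f]
t2 = [0x5f, 0x5f, 0xab, 0x9b]

RES = [0x5f, 0x5f, 0xab, 0x9b]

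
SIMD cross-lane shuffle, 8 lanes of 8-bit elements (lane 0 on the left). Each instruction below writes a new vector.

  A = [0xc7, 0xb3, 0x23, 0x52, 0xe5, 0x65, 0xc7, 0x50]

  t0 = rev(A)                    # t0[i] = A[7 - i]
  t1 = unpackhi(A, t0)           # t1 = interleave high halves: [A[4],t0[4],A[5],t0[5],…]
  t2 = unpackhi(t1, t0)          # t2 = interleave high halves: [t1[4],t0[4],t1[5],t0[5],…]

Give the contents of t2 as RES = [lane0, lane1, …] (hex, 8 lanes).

RES = [ 0xc7  0x52  0xb3  0x23  0x50  0xb3  0xc7  0xc7 ]

  t0: 50 c7 65 e5 52 23 b3 c7
  t1: e5 52 65 23 c7 b3 50 c7
  t2: c7 52 b3 23 50 b3 c7 c7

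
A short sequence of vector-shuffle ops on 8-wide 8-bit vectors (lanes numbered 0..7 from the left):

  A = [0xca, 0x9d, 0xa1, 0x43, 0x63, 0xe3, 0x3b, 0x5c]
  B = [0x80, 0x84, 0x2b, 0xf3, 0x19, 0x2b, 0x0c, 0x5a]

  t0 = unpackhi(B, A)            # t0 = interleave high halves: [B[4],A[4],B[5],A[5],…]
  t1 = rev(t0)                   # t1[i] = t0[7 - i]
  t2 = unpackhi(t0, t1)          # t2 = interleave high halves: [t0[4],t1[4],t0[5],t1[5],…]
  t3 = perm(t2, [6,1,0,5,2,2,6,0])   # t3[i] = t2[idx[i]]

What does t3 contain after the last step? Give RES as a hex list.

→ t0 |19|63|2b|e3|0c|3b|5a|5c|
→ t1 |5c|5a|3b|0c|e3|2b|63|19|
→ t2 |0c|e3|3b|2b|5a|63|5c|19|
→ t3 |5c|e3|0c|63|3b|3b|5c|0c|

RES = [0x5c, 0xe3, 0x0c, 0x63, 0x3b, 0x3b, 0x5c, 0x0c]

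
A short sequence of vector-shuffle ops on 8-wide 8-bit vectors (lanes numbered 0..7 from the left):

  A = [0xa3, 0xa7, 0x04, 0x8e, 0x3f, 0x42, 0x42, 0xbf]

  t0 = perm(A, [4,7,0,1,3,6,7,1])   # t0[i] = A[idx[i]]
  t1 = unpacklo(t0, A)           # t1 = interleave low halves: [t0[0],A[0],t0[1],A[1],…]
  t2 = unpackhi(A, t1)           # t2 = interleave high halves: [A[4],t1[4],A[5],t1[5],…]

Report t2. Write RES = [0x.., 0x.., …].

RES = [ 0x3f  0xa3  0x42  0x04  0x42  0xa7  0xbf  0x8e ]

  t0: 3f bf a3 a7 8e 42 bf a7
  t1: 3f a3 bf a7 a3 04 a7 8e
  t2: 3f a3 42 04 42 a7 bf 8e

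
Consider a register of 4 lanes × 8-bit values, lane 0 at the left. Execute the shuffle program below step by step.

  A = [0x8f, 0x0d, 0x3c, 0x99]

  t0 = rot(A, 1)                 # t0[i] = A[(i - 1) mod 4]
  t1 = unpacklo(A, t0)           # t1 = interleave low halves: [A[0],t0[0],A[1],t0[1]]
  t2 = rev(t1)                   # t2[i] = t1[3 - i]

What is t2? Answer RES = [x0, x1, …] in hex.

  t0: 99 8f 0d 3c
  t1: 8f 99 0d 8f
  t2: 8f 0d 99 8f

RES = [0x8f, 0x0d, 0x99, 0x8f]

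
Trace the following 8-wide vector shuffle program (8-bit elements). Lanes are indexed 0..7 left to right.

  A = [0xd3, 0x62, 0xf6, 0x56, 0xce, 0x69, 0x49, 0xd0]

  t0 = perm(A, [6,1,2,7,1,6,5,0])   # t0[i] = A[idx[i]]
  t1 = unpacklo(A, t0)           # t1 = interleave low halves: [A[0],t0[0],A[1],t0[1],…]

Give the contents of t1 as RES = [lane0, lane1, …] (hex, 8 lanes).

RES = [ 0xd3  0x49  0x62  0x62  0xf6  0xf6  0x56  0xd0 ]

t0 = [0x49, 0x62, 0xf6, 0xd0, 0x62, 0x49, 0x69, 0xd3]
t1 = [0xd3, 0x49, 0x62, 0x62, 0xf6, 0xf6, 0x56, 0xd0]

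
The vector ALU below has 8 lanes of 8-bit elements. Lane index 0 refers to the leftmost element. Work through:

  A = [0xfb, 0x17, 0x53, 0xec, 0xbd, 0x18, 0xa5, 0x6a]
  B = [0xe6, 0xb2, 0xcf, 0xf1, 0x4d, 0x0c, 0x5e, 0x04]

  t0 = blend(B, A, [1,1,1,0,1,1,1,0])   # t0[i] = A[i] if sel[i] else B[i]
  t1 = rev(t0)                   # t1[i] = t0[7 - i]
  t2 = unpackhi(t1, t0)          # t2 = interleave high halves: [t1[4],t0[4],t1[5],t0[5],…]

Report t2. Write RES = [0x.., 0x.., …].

RES = [ 0xf1  0xbd  0x53  0x18  0x17  0xa5  0xfb  0x04 ]

t0 = [0xfb, 0x17, 0x53, 0xf1, 0xbd, 0x18, 0xa5, 0x04]
t1 = [0x04, 0xa5, 0x18, 0xbd, 0xf1, 0x53, 0x17, 0xfb]
t2 = [0xf1, 0xbd, 0x53, 0x18, 0x17, 0xa5, 0xfb, 0x04]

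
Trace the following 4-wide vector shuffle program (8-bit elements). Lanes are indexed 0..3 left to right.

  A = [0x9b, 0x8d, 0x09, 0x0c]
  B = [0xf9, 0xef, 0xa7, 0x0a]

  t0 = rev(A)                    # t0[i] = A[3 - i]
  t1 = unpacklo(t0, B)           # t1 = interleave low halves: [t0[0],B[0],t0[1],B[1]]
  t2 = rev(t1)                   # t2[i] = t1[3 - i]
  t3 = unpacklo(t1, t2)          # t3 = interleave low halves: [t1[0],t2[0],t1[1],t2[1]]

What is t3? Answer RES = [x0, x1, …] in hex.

  t0: 0c 09 8d 9b
  t1: 0c f9 09 ef
  t2: ef 09 f9 0c
  t3: 0c ef f9 09

RES = [ 0x0c  0xef  0xf9  0x09 ]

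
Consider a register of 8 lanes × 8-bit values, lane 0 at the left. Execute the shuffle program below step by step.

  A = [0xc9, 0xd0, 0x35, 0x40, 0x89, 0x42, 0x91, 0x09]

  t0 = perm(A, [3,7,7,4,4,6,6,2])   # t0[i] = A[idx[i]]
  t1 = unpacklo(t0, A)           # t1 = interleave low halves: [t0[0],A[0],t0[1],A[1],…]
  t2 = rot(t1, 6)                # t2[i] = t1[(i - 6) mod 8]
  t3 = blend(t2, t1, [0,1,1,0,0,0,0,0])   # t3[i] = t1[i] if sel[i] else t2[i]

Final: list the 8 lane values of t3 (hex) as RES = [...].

RES = [0x09, 0xc9, 0x09, 0x35, 0x89, 0x40, 0x40, 0xc9]

t0 = [0x40, 0x09, 0x09, 0x89, 0x89, 0x91, 0x91, 0x35]
t1 = [0x40, 0xc9, 0x09, 0xd0, 0x09, 0x35, 0x89, 0x40]
t2 = [0x09, 0xd0, 0x09, 0x35, 0x89, 0x40, 0x40, 0xc9]
t3 = [0x09, 0xc9, 0x09, 0x35, 0x89, 0x40, 0x40, 0xc9]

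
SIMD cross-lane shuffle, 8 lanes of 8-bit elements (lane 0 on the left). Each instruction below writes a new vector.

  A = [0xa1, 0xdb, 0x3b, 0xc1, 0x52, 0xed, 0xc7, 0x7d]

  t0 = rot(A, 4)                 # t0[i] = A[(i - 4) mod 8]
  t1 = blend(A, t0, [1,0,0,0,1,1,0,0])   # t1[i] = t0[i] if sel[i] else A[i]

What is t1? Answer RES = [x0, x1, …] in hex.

  t0: 52 ed c7 7d a1 db 3b c1
  t1: 52 db 3b c1 a1 db c7 7d

RES = [ 0x52  0xdb  0x3b  0xc1  0xa1  0xdb  0xc7  0x7d ]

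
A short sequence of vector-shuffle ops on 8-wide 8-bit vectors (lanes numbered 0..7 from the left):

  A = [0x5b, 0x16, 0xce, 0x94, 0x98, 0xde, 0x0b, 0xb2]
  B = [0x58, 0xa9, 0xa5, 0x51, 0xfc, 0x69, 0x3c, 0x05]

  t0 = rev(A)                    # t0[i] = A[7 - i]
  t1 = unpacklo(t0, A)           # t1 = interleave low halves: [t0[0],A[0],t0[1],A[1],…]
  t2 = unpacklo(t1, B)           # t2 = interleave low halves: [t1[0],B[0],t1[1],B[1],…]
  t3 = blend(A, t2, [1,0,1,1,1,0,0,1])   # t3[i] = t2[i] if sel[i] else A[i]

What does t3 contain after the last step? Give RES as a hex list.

RES = [ 0xb2  0x16  0x5b  0xa9  0x0b  0xde  0x0b  0x51 ]

  t0: b2 0b de 98 94 ce 16 5b
  t1: b2 5b 0b 16 de ce 98 94
  t2: b2 58 5b a9 0b a5 16 51
  t3: b2 16 5b a9 0b de 0b 51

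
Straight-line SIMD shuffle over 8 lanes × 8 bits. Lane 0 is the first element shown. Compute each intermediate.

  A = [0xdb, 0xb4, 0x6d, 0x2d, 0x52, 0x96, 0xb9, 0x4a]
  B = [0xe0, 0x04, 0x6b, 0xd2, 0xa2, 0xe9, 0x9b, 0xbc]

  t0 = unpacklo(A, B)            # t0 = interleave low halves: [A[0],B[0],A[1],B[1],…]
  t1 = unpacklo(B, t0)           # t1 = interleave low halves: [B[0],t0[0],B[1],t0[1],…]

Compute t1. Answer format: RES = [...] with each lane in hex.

→ t0 |db|e0|b4|04|6d|6b|2d|d2|
→ t1 |e0|db|04|e0|6b|b4|d2|04|

RES = [0xe0, 0xdb, 0x04, 0xe0, 0x6b, 0xb4, 0xd2, 0x04]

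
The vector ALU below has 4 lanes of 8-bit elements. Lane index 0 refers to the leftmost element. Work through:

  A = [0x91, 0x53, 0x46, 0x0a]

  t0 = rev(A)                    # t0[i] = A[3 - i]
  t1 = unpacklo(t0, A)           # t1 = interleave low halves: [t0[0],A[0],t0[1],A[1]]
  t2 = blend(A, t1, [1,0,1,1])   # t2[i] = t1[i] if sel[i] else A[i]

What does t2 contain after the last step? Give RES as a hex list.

RES = [0x0a, 0x53, 0x46, 0x53]

  t0: 0a 46 53 91
  t1: 0a 91 46 53
  t2: 0a 53 46 53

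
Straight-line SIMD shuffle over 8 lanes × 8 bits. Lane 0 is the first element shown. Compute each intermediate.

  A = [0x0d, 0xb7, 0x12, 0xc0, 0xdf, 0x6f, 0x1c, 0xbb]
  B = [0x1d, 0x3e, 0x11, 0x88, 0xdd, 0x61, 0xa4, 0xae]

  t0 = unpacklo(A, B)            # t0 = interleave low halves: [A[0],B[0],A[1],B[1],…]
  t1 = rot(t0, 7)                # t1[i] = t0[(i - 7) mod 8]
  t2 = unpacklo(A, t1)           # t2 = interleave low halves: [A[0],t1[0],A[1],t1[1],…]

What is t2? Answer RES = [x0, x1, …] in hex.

RES = [0x0d, 0x1d, 0xb7, 0xb7, 0x12, 0x3e, 0xc0, 0x12]

→ t0 |0d|1d|b7|3e|12|11|c0|88|
→ t1 |1d|b7|3e|12|11|c0|88|0d|
→ t2 |0d|1d|b7|b7|12|3e|c0|12|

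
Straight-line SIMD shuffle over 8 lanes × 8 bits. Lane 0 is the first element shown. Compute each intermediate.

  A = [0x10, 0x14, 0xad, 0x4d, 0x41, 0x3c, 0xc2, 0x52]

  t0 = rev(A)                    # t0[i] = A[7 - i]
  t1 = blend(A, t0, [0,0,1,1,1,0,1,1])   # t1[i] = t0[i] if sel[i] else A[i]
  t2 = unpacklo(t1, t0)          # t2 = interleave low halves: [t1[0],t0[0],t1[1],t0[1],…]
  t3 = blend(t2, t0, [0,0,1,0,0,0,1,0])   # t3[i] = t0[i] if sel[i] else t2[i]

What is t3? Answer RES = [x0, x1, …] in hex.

RES = [0x10, 0x52, 0x3c, 0xc2, 0x3c, 0x3c, 0x14, 0x41]

→ t0 |52|c2|3c|41|4d|ad|14|10|
→ t1 |10|14|3c|41|4d|3c|14|10|
→ t2 |10|52|14|c2|3c|3c|41|41|
→ t3 |10|52|3c|c2|3c|3c|14|41|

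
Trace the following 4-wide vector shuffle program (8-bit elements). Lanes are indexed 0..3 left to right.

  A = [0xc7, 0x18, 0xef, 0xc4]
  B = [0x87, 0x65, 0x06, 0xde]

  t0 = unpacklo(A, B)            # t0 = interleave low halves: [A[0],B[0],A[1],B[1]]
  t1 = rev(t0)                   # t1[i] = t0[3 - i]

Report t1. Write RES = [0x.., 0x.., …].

t0 = [0xc7, 0x87, 0x18, 0x65]
t1 = [0x65, 0x18, 0x87, 0xc7]

RES = [ 0x65  0x18  0x87  0xc7 ]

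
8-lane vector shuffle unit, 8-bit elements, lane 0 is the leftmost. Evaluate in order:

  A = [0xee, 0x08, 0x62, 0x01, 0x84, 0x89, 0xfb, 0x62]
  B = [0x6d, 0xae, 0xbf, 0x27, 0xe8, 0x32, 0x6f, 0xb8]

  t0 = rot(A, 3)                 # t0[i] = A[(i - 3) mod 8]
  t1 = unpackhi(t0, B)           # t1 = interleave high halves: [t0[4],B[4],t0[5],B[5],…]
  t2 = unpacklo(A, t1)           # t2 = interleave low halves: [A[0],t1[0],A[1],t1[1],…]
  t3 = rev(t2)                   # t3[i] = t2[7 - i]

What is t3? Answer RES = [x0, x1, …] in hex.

  t0: 89 fb 62 ee 08 62 01 84
  t1: 08 e8 62 32 01 6f 84 b8
  t2: ee 08 08 e8 62 62 01 32
  t3: 32 01 62 62 e8 08 08 ee

RES = [ 0x32  0x01  0x62  0x62  0xe8  0x08  0x08  0xee ]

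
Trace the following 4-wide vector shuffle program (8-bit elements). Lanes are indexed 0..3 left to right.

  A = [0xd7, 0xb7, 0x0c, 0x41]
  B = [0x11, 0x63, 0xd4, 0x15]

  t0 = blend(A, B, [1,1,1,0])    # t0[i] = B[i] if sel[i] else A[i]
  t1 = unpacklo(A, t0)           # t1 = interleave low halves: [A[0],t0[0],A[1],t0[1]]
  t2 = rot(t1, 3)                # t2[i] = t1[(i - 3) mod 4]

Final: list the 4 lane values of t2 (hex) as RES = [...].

RES = [0x11, 0xb7, 0x63, 0xd7]

→ t0 |11|63|d4|41|
→ t1 |d7|11|b7|63|
→ t2 |11|b7|63|d7|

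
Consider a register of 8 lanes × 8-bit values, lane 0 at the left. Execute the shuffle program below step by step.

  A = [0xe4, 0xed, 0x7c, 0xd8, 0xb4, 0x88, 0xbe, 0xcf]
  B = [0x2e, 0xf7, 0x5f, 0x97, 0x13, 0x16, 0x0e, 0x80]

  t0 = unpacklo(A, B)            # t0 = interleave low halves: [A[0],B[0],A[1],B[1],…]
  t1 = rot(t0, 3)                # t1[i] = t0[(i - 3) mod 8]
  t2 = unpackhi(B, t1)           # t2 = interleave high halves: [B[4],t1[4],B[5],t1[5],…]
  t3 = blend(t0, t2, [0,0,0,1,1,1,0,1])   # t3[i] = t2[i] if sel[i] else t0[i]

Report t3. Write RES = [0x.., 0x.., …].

RES = [0xe4, 0x2e, 0xed, 0xed, 0x0e, 0xf7, 0xd8, 0x7c]

t0 = [0xe4, 0x2e, 0xed, 0xf7, 0x7c, 0x5f, 0xd8, 0x97]
t1 = [0x5f, 0xd8, 0x97, 0xe4, 0x2e, 0xed, 0xf7, 0x7c]
t2 = [0x13, 0x2e, 0x16, 0xed, 0x0e, 0xf7, 0x80, 0x7c]
t3 = [0xe4, 0x2e, 0xed, 0xed, 0x0e, 0xf7, 0xd8, 0x7c]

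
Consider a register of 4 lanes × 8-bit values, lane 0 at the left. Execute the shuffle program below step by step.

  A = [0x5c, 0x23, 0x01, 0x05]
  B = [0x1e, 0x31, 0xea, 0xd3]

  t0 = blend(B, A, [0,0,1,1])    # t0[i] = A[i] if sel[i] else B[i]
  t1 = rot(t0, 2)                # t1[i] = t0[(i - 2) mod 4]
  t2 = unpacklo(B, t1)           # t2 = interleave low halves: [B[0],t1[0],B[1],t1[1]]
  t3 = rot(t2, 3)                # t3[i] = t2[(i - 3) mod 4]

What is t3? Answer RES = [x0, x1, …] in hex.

t0 = [0x1e, 0x31, 0x01, 0x05]
t1 = [0x01, 0x05, 0x1e, 0x31]
t2 = [0x1e, 0x01, 0x31, 0x05]
t3 = [0x01, 0x31, 0x05, 0x1e]

RES = [0x01, 0x31, 0x05, 0x1e]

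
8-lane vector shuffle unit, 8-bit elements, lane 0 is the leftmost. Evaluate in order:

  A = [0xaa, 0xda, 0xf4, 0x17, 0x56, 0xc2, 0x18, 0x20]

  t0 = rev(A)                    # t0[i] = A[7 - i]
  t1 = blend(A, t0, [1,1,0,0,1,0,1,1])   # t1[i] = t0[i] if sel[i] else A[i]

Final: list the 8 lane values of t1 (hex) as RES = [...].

RES = [ 0x20  0x18  0xf4  0x17  0x17  0xc2  0xda  0xaa ]

t0 = [0x20, 0x18, 0xc2, 0x56, 0x17, 0xf4, 0xda, 0xaa]
t1 = [0x20, 0x18, 0xf4, 0x17, 0x17, 0xc2, 0xda, 0xaa]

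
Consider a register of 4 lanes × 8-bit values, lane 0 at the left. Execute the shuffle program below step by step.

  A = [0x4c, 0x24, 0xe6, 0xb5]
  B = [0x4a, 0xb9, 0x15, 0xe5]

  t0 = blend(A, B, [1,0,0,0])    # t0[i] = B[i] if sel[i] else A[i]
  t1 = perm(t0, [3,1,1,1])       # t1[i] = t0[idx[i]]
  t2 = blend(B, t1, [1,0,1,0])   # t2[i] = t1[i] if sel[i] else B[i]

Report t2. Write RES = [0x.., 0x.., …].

  t0: 4a 24 e6 b5
  t1: b5 24 24 24
  t2: b5 b9 24 e5

RES = [0xb5, 0xb9, 0x24, 0xe5]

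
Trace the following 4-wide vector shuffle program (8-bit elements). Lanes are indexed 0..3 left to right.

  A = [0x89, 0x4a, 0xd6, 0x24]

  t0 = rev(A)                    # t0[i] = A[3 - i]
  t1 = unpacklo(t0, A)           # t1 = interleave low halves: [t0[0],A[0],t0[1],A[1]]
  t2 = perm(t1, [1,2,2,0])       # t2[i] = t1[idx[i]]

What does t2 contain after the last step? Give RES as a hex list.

RES = [ 0x89  0xd6  0xd6  0x24 ]

→ t0 |24|d6|4a|89|
→ t1 |24|89|d6|4a|
→ t2 |89|d6|d6|24|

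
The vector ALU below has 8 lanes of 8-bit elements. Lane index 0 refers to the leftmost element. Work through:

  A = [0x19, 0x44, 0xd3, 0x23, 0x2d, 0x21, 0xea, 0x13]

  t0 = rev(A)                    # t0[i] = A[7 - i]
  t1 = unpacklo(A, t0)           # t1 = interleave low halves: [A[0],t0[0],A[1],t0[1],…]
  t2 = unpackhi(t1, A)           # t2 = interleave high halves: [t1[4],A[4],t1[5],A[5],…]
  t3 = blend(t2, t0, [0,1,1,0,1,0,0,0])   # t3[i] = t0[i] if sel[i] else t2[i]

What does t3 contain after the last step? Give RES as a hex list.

RES = [0xd3, 0xea, 0x21, 0x21, 0x23, 0xea, 0x2d, 0x13]

t0 = [0x13, 0xea, 0x21, 0x2d, 0x23, 0xd3, 0x44, 0x19]
t1 = [0x19, 0x13, 0x44, 0xea, 0xd3, 0x21, 0x23, 0x2d]
t2 = [0xd3, 0x2d, 0x21, 0x21, 0x23, 0xea, 0x2d, 0x13]
t3 = [0xd3, 0xea, 0x21, 0x21, 0x23, 0xea, 0x2d, 0x13]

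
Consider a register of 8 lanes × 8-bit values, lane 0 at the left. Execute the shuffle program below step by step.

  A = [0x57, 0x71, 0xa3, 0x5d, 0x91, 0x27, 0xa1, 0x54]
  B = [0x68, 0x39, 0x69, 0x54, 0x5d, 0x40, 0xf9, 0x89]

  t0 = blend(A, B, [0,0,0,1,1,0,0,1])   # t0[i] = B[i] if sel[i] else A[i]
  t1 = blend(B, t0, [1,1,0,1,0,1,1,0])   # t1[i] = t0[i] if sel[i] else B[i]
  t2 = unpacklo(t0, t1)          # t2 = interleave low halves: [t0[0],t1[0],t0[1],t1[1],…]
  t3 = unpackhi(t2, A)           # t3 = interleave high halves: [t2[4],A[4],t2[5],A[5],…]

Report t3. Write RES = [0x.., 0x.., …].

RES = [ 0xa3  0x91  0x69  0x27  0x54  0xa1  0x54  0x54 ]

  t0: 57 71 a3 54 5d 27 a1 89
  t1: 57 71 69 54 5d 27 a1 89
  t2: 57 57 71 71 a3 69 54 54
  t3: a3 91 69 27 54 a1 54 54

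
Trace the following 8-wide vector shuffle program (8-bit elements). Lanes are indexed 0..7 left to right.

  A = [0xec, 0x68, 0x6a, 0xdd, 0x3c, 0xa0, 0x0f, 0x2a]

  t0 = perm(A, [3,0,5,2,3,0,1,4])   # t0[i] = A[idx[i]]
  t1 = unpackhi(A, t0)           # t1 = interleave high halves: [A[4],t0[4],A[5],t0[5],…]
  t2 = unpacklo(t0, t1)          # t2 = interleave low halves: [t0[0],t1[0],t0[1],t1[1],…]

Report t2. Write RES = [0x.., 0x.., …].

RES = [0xdd, 0x3c, 0xec, 0xdd, 0xa0, 0xa0, 0x6a, 0xec]

t0 = [0xdd, 0xec, 0xa0, 0x6a, 0xdd, 0xec, 0x68, 0x3c]
t1 = [0x3c, 0xdd, 0xa0, 0xec, 0x0f, 0x68, 0x2a, 0x3c]
t2 = [0xdd, 0x3c, 0xec, 0xdd, 0xa0, 0xa0, 0x6a, 0xec]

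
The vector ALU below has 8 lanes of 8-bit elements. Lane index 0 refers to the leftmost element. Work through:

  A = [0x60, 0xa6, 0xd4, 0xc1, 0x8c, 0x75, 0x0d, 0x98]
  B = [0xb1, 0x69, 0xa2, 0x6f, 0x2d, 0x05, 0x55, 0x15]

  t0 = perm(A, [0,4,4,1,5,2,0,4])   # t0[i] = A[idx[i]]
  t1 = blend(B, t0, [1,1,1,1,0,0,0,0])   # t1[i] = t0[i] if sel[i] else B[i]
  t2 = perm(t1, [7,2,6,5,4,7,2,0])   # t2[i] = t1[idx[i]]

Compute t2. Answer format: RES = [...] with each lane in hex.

RES = [ 0x15  0x8c  0x55  0x05  0x2d  0x15  0x8c  0x60 ]

→ t0 |60|8c|8c|a6|75|d4|60|8c|
→ t1 |60|8c|8c|a6|2d|05|55|15|
→ t2 |15|8c|55|05|2d|15|8c|60|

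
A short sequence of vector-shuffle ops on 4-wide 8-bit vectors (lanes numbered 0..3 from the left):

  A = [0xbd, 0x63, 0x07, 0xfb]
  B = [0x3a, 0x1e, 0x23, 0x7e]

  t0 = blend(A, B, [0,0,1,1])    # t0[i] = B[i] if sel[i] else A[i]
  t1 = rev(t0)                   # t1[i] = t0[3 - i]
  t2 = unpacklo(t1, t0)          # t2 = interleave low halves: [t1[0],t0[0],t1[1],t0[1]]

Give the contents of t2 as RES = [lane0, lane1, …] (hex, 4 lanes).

  t0: bd 63 23 7e
  t1: 7e 23 63 bd
  t2: 7e bd 23 63

RES = [ 0x7e  0xbd  0x23  0x63 ]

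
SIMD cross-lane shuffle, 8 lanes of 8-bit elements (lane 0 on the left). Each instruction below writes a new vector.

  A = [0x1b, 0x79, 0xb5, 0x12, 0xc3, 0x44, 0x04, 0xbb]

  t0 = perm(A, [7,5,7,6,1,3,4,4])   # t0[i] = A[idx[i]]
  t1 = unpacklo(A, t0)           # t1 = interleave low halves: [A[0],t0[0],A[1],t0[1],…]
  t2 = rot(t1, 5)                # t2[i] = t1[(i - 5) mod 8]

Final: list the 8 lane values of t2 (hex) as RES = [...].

t0 = [0xbb, 0x44, 0xbb, 0x04, 0x79, 0x12, 0xc3, 0xc3]
t1 = [0x1b, 0xbb, 0x79, 0x44, 0xb5, 0xbb, 0x12, 0x04]
t2 = [0x44, 0xb5, 0xbb, 0x12, 0x04, 0x1b, 0xbb, 0x79]

RES = [ 0x44  0xb5  0xbb  0x12  0x04  0x1b  0xbb  0x79 ]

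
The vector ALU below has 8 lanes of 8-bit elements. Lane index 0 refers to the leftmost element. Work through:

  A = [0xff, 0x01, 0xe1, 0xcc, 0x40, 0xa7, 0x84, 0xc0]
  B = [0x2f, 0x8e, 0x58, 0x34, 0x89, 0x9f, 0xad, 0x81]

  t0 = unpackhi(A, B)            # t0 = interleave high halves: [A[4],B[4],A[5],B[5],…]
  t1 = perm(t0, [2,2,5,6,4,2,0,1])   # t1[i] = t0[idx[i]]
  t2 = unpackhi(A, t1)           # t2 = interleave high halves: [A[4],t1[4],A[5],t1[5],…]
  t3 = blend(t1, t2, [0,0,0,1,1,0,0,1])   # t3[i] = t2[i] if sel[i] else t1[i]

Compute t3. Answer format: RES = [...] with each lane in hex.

RES = [0xa7, 0xa7, 0xad, 0xa7, 0x84, 0xa7, 0x40, 0x89]

→ t0 |40|89|a7|9f|84|ad|c0|81|
→ t1 |a7|a7|ad|c0|84|a7|40|89|
→ t2 |40|84|a7|a7|84|40|c0|89|
→ t3 |a7|a7|ad|a7|84|a7|40|89|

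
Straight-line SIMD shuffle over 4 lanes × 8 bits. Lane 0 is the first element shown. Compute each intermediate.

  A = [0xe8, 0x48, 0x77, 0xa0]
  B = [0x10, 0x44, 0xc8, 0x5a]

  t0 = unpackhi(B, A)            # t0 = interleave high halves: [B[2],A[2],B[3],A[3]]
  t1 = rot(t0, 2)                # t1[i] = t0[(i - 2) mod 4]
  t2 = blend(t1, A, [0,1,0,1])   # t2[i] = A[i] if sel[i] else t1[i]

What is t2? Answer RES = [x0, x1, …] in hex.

t0 = [0xc8, 0x77, 0x5a, 0xa0]
t1 = [0x5a, 0xa0, 0xc8, 0x77]
t2 = [0x5a, 0x48, 0xc8, 0xa0]

RES = [ 0x5a  0x48  0xc8  0xa0 ]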